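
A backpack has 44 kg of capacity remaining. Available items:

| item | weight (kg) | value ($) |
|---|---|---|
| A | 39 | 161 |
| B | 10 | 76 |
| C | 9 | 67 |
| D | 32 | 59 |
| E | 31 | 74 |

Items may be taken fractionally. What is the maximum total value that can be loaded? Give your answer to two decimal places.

Order: B (76/10=7.60) > C (67/9=7.44) > A (161/39=4.13) > E (74/31=2.39) > D (59/32=1.84)
Fill: take B (10 @ 76) → take C (9 @ 67) → take 25/39 of A → 103.21; 44/44 used.
Total value = 246.21

246.21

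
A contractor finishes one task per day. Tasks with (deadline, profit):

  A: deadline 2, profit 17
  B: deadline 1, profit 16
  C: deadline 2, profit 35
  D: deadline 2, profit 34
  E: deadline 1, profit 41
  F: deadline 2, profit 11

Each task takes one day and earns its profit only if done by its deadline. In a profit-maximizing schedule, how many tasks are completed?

Sort by profit descending; place each in the latest free slot ≤ its deadline.
Profit order: E=41 C=35 D=34 A=17 B=16 F=11
Assign: E→slot 1, C→slot 2, D skipped, A skipped, B skipped, F skipped.
Slots: [1:E] [2:C]
2 of 6 scheduled.

2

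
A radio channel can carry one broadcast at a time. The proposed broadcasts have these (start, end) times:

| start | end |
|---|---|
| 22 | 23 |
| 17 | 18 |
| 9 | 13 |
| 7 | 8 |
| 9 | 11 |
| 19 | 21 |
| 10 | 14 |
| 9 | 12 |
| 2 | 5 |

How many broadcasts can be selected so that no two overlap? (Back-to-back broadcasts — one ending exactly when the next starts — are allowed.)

Order by finish time; keep every interval that doesn't clash with the previous kept one.
By end time: (2,5), (7,8), (9,11), (9,12), (9,13), (10,14), (17,18), (19,21), (22,23).
Pick (2,5); next start ≥ 5 → (7,8); next start ≥ 8 → (9,11); next start ≥ 11 → (17,18); next start ≥ 18 → (19,21); next start ≥ 21 → (22,23).
Selected 6 broadcasts.

6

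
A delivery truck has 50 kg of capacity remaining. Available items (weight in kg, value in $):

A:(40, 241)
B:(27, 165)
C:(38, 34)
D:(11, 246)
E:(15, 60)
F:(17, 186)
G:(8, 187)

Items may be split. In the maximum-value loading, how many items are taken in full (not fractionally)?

Sort by value per unit weight and fill in that order.
Ratios (sorted): G 23.38, D 22.36, F 10.94, B 6.11, A 6.03, E 4.00, C 0.89
take G (8 @ 187); take D (11 @ 246); take F (17 @ 186); take 14/27 of B → 85.56. Capacity used 50/50.
3 item(s) taken whole; one partial (take 14/27 of B).

3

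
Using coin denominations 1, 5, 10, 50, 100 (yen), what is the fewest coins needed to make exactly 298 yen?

11

298 = 2×100 + 1×50 + 4×10 + 1×5 + 3×1
Total coins = 2 + 1 + 4 + 1 + 3 = 11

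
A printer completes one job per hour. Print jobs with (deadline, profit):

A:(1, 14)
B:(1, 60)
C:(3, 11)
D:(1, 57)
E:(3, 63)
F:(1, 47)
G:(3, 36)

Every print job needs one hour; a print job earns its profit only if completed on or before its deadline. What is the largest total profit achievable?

Profit order: E=63 B=60 D=57 F=47 G=36 A=14 C=11
Assign: E→slot 3, B→slot 1, D skipped, F skipped, G→slot 2, A skipped, C skipped.
Slots: [1:B] [2:G] [3:E]
Profit = 60 + 36 + 63 = 159

159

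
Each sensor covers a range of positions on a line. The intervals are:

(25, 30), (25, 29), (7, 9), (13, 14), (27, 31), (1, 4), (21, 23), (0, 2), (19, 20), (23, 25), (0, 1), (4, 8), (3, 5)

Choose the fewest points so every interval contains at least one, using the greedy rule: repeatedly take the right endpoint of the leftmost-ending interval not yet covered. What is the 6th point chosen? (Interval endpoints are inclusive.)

23

Process intervals by earliest right end; each time one isn't hit yet, stab at its right endpoint.
Sorted: [0,1] [0,2] [1,4] [3,5] [4,8] [7,9] [13,14] [19,20] [21,23] [23,25] [25,29] [25,30] [27,31]
{[0,1],[0,2],[1,4]} hit by 1; {[3,5],[4,8]} hit by 5; {[7,9]} hit by 9; {[13,14]} hit by 14; {[19,20]} hit by 20; {[21,23],[23,25]} hit by 23; {[25,29],[25,30],[27,31]} hit by 29.
Points: 1, 5, 9, 14, 20, 23, 29 (7 total).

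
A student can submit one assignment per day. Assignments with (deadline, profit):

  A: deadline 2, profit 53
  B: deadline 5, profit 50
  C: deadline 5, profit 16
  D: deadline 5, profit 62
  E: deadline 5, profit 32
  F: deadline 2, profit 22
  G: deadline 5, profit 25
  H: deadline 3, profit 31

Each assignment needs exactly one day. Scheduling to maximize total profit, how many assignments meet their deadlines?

5

Take jobs in profit order; each goes to the latest open slot no later than its deadline.
Profit order: D=62 A=53 B=50 E=32 H=31 G=25 F=22 C=16
Assign: D→slot 5, A→slot 2, B→slot 4, E→slot 3, H→slot 1, G skipped, F skipped, C skipped.
Slots: [1:H] [2:A] [3:E] [4:B] [5:D]
5 of 8 scheduled.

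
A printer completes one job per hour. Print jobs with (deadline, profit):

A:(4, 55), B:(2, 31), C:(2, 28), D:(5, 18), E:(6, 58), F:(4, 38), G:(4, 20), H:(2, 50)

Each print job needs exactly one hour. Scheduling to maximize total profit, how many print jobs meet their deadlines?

6

Take jobs in profit order; each goes to the latest open slot no later than its deadline.
Profit order: E=58 A=55 H=50 F=38 B=31 C=28 G=20 D=18
Assign: E→slot 6, A→slot 4, H→slot 2, F→slot 3, B→slot 1, C skipped, G skipped, D→slot 5.
Slots: [1:B] [2:H] [3:F] [4:A] [5:D] [6:E]
6 of 8 scheduled.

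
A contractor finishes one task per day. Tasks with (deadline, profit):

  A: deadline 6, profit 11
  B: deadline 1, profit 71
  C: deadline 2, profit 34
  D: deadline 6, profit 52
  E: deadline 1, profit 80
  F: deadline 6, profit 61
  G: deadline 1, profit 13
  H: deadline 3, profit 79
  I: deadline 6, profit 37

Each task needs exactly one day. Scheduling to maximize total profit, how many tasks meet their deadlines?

6

Sort by profit descending; place each in the latest free slot ≤ its deadline.
By profit: E(d1,80), H(d3,79), B(d1,71), F(d6,61), D(d6,52), I(d6,37), C(d2,34), G(d1,13), A(d6,11)
E→slot 1; H→slot 3; B skipped; F→slot 6; D→slot 5; I→slot 4; C→slot 2; G skipped; A skipped.
6 of 9 scheduled.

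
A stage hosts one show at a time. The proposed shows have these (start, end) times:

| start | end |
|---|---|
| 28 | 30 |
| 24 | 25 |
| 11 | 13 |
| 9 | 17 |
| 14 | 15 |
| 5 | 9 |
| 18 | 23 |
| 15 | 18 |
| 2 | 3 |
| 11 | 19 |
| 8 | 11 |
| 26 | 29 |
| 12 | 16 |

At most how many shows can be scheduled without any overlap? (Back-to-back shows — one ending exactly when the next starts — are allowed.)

8

Greedy by earliest finish: after sorting by end time, pick each interval compatible with the last pick.
Sorted by end: (2,3)  (5,9)  (8,11)  (11,13)  (14,15)  (12,16)  (9,17)  (15,18)  (11,19)  (18,23)  (24,25)  (26,29)  (28,30)
take (2,3); take (5,9); take (11,13); take (14,15); take (15,18); take (18,23); take (24,25); take (26,29).
Selected 8 shows.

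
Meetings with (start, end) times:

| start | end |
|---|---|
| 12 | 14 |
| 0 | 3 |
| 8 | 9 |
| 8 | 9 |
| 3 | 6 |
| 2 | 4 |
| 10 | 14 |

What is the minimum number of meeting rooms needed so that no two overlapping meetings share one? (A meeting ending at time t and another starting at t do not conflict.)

Events (time:±→running): 0:+→1 2:+→2 … peak 2.

2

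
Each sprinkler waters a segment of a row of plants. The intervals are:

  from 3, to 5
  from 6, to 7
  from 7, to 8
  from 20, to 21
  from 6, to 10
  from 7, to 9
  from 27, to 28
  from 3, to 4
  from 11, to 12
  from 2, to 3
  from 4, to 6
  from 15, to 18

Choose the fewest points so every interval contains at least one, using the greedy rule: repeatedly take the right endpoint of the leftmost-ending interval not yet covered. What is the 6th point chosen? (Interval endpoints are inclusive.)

Process intervals by earliest right end; each time one isn't hit yet, stab at its right endpoint.
By right end: [2,3]  [3,4]  [3,5]  [4,6]  [6,7]  [7,8]  [7,9]  [6,10]  [11,12]  [15,18]  [20,21]  [27,28]
[2,3] uncovered → point at 3; [4,6] uncovered → point at 6; [7,8] uncovered → point at 8; [11,12] uncovered → point at 12; [15,18] uncovered → point at 18; [20,21] uncovered → point at 21; [27,28] uncovered → point at 28.
Points: 3, 6, 8, 12, 18, 21, 28 (7 total).

21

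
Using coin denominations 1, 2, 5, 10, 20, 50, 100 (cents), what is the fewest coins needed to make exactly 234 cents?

6

Greedy: take as many of the largest coin as possible, then repeat with the remainder.
234 = 2×100 + 1×20 + 1×10 + 2×2
Total coins = 2 + 1 + 1 + 2 = 6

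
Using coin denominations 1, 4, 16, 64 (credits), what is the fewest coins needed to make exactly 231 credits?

9

Use the largest denomination that fits, subtract, and repeat.
231 = 3×64 + 2×16 + 1×4 + 3×1
Total coins = 3 + 2 + 1 + 3 = 9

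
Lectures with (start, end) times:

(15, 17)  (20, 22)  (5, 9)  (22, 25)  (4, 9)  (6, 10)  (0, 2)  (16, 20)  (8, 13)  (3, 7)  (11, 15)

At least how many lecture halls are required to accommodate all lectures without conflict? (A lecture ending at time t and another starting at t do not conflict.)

4

Events (time:±→running): 0:+→1 2:-→0 3:+→1 4:+→2 5:+→3 6:+→4 … peak 4.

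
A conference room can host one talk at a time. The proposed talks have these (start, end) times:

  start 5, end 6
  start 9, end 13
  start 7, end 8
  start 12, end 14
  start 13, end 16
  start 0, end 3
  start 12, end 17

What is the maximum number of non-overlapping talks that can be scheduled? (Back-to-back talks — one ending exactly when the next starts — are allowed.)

Greedy by earliest finish: after sorting by end time, pick each interval compatible with the last pick.
By end time: (0,3), (5,6), (7,8), (9,13), (12,14), (13,16), (12,17).
Pick (0,3); next start ≥ 3 → (5,6); next start ≥ 6 → (7,8); next start ≥ 8 → (9,13); next start ≥ 13 → (13,16).
Selected 5 talks.

5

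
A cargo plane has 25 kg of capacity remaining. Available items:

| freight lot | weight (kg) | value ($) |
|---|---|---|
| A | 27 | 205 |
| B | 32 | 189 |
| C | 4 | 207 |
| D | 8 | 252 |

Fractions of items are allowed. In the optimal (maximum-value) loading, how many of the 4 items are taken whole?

2

Order: C (207/4=51.75) > D (252/8=31.50) > A (205/27=7.59) > B (189/32=5.91)
Fill: take C (4 @ 207) → take D (8 @ 252) → take 13/27 of A → 98.70; 25/25 used.
2 item(s) taken whole; one partial (take 13/27 of A).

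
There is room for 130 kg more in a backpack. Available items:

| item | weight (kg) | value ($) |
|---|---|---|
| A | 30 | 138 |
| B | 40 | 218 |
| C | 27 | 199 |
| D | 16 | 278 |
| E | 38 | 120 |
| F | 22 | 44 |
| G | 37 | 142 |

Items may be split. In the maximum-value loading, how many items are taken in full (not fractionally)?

4

Ratios (sorted): D 17.38, C 7.37, B 5.45, A 4.60, G 3.84, E 3.16, F 2.00
take D (16 @ 278); take C (27 @ 199); take B (40 @ 218); take A (30 @ 138); take 17/37 of G → 65.24. Capacity used 130/130.
4 item(s) taken whole; one partial (take 17/37 of G).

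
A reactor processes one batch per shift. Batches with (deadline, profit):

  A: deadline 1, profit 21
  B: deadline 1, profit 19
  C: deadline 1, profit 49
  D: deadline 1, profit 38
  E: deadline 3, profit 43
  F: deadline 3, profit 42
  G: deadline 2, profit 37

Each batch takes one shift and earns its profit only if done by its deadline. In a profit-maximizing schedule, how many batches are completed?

3

Sort by profit descending; place each in the latest free slot ≤ its deadline.
Profit order: C=49 E=43 F=42 D=38 G=37 A=21 B=19
Assign: C→slot 1, E→slot 3, F→slot 2, D skipped, G skipped, A skipped, B skipped.
Slots: [1:C] [2:F] [3:E]
3 of 7 scheduled.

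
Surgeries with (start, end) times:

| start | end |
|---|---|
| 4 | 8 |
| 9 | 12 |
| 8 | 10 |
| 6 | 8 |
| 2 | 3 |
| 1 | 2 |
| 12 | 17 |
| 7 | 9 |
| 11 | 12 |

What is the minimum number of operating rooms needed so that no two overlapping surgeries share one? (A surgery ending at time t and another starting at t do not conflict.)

Events (time:±→running): 1:+→1 2:-→0 2:+→1 3:-→0 4:+→1 6:+→2 7:+→3 … peak 3.

3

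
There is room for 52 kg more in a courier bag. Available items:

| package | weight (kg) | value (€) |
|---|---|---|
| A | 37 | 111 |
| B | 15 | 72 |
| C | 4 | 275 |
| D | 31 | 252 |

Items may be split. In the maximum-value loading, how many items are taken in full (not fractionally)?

Order: C (275/4=68.75) > D (252/31=8.13) > B (72/15=4.80) > A (111/37=3.00)
Fill: take C (4 @ 275) → take D (31 @ 252) → take B (15 @ 72) → take 2/37 of A → 6.00; 52/52 used.
3 item(s) taken whole; one partial (take 2/37 of A).

3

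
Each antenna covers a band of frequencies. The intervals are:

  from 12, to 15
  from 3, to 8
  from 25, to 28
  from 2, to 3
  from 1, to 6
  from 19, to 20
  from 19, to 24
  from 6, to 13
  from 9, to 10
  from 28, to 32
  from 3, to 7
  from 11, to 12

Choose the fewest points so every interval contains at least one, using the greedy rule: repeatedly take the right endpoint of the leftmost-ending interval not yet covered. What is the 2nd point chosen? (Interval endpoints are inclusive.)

Sort by right endpoint; whenever an interval is uncovered, place a point at its right end.
Sorted: [2,3] [1,6] [3,7] [3,8] [9,10] [11,12] [6,13] [12,15] [19,20] [19,24] [25,28] [28,32]
{[2,3],[1,6],[3,7],[3,8]} hit by 3; {[9,10]} hit by 10; {[11,12],[6,13],[12,15]} hit by 12; {[19,20],[19,24]} hit by 20; {[25,28],[28,32]} hit by 28.
Points: 3, 10, 12, 20, 28 (5 total).

10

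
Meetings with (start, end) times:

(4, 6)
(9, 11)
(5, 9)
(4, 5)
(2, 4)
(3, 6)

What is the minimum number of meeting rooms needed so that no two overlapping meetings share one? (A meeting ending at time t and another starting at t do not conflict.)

3

The answer is the maximum number of intervals overlapping at any instant.
starts: [2, 3, 4, 4, 5, 9]
ends:   [4, 5, 6, 6, 9, 11]
s2→1 s3→2 e4→1 s4→2 s4→3  — peak 3.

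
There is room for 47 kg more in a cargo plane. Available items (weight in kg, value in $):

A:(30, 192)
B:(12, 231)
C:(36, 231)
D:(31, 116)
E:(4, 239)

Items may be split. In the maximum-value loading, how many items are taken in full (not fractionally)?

2

Sort by value per unit weight and fill in that order.
Order: E (239/4=59.75) > B (231/12=19.25) > C (231/36=6.42) > A (192/30=6.40) > D (116/31=3.74)
Fill: take E (4 @ 239) → take B (12 @ 231) → take 31/36 of C → 198.92; 47/47 used.
2 item(s) taken whole; one partial (take 31/36 of C).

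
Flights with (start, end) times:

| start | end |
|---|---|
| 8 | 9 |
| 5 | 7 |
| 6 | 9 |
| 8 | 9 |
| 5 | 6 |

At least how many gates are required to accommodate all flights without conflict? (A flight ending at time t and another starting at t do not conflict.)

3

Count concurrent intervals with a sweep; the peak is the room count.
starts: [5, 5, 6, 8, 8]
ends:   [6, 7, 9, 9, 9]
s5→1 s5→2 e6→1 s6→2 e7→1 s8→2 s8→3  — peak 3.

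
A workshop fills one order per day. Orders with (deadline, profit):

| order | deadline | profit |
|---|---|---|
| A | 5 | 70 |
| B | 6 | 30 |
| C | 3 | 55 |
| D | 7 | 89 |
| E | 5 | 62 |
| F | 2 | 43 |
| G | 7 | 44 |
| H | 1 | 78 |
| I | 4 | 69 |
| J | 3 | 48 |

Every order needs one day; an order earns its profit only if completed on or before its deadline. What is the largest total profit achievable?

Profit order: D=89 H=78 A=70 I=69 E=62 C=55 J=48 G=44 F=43 B=30
Assign: D→slot 7, H→slot 1, A→slot 5, I→slot 4, E→slot 3, C→slot 2, J skipped, G→slot 6, F skipped, B skipped.
Slots: [1:H] [2:C] [3:E] [4:I] [5:A] [6:G] [7:D]
Profit = 78 + 55 + 62 + 69 + 70 + 44 + 89 = 467

467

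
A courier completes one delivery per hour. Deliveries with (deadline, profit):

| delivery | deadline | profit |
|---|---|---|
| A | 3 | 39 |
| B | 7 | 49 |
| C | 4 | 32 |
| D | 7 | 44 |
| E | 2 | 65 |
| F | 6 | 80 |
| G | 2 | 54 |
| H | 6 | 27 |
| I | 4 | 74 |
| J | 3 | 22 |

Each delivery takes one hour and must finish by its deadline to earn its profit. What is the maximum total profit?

Sort by profit descending; place each in the latest free slot ≤ its deadline.
By profit: F(d6,80), I(d4,74), E(d2,65), G(d2,54), B(d7,49), D(d7,44), A(d3,39), C(d4,32), H(d6,27), J(d3,22)
F→slot 6; I→slot 4; E→slot 2; G→slot 1; B→slot 7; D→slot 5; A→slot 3; C skipped; H skipped; J skipped.
Profit = 54 + 65 + 39 + 74 + 44 + 80 + 49 = 405

405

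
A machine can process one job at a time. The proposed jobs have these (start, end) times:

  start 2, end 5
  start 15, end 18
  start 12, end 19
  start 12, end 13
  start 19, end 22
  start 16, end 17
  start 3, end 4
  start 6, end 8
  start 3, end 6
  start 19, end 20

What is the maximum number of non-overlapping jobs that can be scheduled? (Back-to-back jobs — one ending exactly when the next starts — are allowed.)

5

Sorted by end: (3,4)  (2,5)  (3,6)  (6,8)  (12,13)  (16,17)  (15,18)  (12,19)  (19,20)  (19,22)
take (3,4); skip (2,5); take (6,8); take (12,13); take (16,17); skip (12,19); take (19,20).
Selected 5 jobs.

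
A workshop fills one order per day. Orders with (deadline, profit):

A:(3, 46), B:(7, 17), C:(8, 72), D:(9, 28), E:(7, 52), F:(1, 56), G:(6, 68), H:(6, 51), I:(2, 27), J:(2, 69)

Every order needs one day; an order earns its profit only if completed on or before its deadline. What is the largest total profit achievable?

Sort by profit descending; place each in the latest free slot ≤ its deadline.
Profit order: C=72 J=69 G=68 F=56 E=52 H=51 A=46 D=28 I=27 B=17
Assign: C→slot 8, J→slot 2, G→slot 6, F→slot 1, E→slot 7, H→slot 5, A→slot 3, D→slot 9, I skipped, B→slot 4.
Slots: [1:F] [2:J] [3:A] [4:B] [5:H] [6:G] [7:E] [8:C] [9:D]
Profit = 56 + 69 + 46 + 17 + 51 + 68 + 52 + 72 + 28 = 459

459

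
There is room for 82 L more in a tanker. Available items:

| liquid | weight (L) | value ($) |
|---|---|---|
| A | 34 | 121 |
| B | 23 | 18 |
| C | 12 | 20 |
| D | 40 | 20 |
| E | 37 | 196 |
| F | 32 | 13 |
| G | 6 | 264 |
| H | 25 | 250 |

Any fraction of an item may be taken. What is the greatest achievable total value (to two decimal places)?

Greedy by value/weight ratio, highest first.
Order: G (264/6=44.00) > H (250/25=10.00) > E (196/37=5.30) > A (121/34=3.56) > C (20/12=1.67) > B (18/23=0.78) > D (20/40=0.50) > F (13/32=0.41)
Fill: take G (6 @ 264) → take H (25 @ 250) → take E (37 @ 196) → take 14/34 of A → 49.82; 82/82 used.
Total value = 759.82

759.82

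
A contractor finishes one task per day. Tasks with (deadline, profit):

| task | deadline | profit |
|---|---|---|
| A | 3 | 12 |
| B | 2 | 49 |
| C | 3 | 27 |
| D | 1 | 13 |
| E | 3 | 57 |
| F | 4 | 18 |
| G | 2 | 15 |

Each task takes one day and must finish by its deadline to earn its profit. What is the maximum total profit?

151

Profit order: E=57 B=49 C=27 F=18 G=15 D=13 A=12
Assign: E→slot 3, B→slot 2, C→slot 1, F→slot 4, G skipped, D skipped, A skipped.
Slots: [1:C] [2:B] [3:E] [4:F]
Profit = 27 + 49 + 57 + 18 = 151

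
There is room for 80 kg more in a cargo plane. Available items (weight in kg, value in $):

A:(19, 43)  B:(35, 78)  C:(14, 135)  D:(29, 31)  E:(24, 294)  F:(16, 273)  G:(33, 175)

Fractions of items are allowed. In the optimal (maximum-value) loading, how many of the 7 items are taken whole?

Greedy by value/weight ratio, highest first.
Order: F (273/16=17.06) > E (294/24=12.25) > C (135/14=9.64) > G (175/33=5.30) > A (43/19=2.26) > B (78/35=2.23) > D (31/29=1.07)
Fill: take F (16 @ 273) → take E (24 @ 294) → take C (14 @ 135) → take 26/33 of G → 137.88; 80/80 used.
3 item(s) taken whole; one partial (take 26/33 of G).

3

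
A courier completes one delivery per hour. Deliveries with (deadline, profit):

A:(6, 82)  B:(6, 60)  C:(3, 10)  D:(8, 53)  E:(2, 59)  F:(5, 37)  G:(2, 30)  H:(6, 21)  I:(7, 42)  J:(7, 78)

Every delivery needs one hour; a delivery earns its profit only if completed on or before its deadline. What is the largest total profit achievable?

441

By profit: A(d6,82), J(d7,78), B(d6,60), E(d2,59), D(d8,53), I(d7,42), F(d5,37), G(d2,30), H(d6,21), C(d3,10)
A→slot 6; J→slot 7; B→slot 5; E→slot 2; D→slot 8; I→slot 4; F→slot 3; G→slot 1; H skipped; C skipped.
Profit = 30 + 59 + 37 + 42 + 60 + 82 + 78 + 53 = 441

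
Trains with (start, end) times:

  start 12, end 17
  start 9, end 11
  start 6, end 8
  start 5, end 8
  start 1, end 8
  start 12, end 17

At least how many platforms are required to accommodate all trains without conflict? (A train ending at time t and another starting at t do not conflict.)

Events (time:±→running): 1:+→1 5:+→2 6:+→3 … peak 3.

3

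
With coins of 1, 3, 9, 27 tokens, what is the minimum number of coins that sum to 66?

4

Use the largest denomination that fits, subtract, and repeat.
66 = 2×27 + 1×9 + 1×3
Total coins = 2 + 1 + 1 = 4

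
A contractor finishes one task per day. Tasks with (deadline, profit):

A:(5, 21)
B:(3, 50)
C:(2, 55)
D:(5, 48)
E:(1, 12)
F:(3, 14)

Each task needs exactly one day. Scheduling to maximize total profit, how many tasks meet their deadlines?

5

Sort by profit descending; place each in the latest free slot ≤ its deadline.
By profit: C(d2,55), B(d3,50), D(d5,48), A(d5,21), F(d3,14), E(d1,12)
C→slot 2; B→slot 3; D→slot 5; A→slot 4; F→slot 1; E skipped.
5 of 6 scheduled.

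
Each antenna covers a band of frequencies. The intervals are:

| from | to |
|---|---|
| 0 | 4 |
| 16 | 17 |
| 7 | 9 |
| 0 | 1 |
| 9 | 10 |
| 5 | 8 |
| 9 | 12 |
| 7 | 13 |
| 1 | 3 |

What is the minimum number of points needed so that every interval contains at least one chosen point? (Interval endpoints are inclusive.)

4

Sorted: [0,1] [1,3] [0,4] [5,8] [7,9] [9,10] [9,12] [7,13] [16,17]
{[0,1],[1,3],[0,4]} hit by 1; {[5,8],[7,9]} hit by 8; {[9,10],[9,12],[7,13]} hit by 10; {[16,17]} hit by 17.
Points: 1, 8, 10, 17 (4 total).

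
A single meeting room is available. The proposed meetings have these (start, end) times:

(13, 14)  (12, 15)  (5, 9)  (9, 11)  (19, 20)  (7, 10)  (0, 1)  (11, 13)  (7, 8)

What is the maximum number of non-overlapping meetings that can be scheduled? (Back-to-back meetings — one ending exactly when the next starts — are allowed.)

6

Sort by end time and greedily take each interval whose start is ≥ the last chosen end.
Sorted by end: (0,1)  (7,8)  (5,9)  (7,10)  (9,11)  (11,13)  (13,14)  (12,15)  (19,20)
take (0,1); take (7,8); skip (5,9); take (9,11); take (11,13); take (13,14); take (19,20).
Selected 6 meetings.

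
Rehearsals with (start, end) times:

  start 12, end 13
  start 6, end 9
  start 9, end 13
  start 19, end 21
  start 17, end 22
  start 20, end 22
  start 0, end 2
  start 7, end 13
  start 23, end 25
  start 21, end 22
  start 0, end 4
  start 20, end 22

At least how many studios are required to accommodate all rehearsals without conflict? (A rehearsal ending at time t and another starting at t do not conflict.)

4

Count concurrent intervals with a sweep; the peak is the room count.
starts: [0, 0, 6, 7, 9, 12, 17, 19, 20, 20, 21, 23]
ends:   [2, 4, 9, 13, 13, 13, 21, 22, 22, 22, 22, 25]
s0→1 s0→2 e2→1 e4→0 s6→1 s7→2 e9→1 s9→2 s12→3 e13→2 e13→1 e13→0 s17→1 s19→2 s20→3 s20→4  — peak 4.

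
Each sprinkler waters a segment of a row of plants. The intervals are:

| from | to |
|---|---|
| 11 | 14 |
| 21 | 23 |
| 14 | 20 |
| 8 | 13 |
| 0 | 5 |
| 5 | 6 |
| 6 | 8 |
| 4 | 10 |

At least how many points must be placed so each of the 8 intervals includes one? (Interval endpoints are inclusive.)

4

Process intervals by earliest right end; each time one isn't hit yet, stab at its right endpoint.
By right end: [0,5]  [5,6]  [6,8]  [4,10]  [8,13]  [11,14]  [14,20]  [21,23]
[0,5] uncovered → point at 5; [6,8] uncovered → point at 8; [11,14] uncovered → point at 14; [21,23] uncovered → point at 23.
Points: 5, 8, 14, 23 (4 total).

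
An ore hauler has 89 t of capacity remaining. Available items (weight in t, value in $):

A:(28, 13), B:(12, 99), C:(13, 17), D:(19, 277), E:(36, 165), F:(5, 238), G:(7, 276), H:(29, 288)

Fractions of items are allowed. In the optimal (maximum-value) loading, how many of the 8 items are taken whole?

5

Ratios (sorted): F 47.60, G 39.43, D 14.58, H 9.93, B 8.25, E 4.58, C 1.31, A 0.46
take F (5 @ 238); take G (7 @ 276); take D (19 @ 277); take H (29 @ 288); take B (12 @ 99); take 17/36 of E → 77.92. Capacity used 89/89.
5 item(s) taken whole; one partial (take 17/36 of E).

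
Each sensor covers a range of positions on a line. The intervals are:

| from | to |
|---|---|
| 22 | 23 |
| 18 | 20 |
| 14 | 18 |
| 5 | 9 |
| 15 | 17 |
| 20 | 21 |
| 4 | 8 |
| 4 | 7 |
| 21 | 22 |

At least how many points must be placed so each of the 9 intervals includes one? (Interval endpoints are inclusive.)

4

Sort by right endpoint; whenever an interval is uncovered, place a point at its right end.
Sorted: [4,7] [4,8] [5,9] [15,17] [14,18] [18,20] [20,21] [21,22] [22,23]
{[4,7],[4,8],[5,9]} hit by 7; {[15,17],[14,18]} hit by 17; {[18,20],[20,21]} hit by 20; {[21,22],[22,23]} hit by 22.
Points: 7, 17, 20, 22 (4 total).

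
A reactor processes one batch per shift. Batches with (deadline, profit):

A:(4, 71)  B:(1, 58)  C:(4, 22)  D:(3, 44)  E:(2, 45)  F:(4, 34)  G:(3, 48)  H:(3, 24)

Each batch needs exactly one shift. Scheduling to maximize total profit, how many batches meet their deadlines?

By profit: A(d4,71), B(d1,58), G(d3,48), E(d2,45), D(d3,44), F(d4,34), H(d3,24), C(d4,22)
A→slot 4; B→slot 1; G→slot 3; E→slot 2; D skipped; F skipped; H skipped; C skipped.
4 of 8 scheduled.

4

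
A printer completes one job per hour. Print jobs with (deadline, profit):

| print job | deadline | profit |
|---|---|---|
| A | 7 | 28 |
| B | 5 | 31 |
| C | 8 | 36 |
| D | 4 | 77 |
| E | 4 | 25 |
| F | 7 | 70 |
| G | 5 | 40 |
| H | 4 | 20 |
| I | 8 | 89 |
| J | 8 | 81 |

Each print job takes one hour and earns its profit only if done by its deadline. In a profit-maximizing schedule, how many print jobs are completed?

By profit: I(d8,89), J(d8,81), D(d4,77), F(d7,70), G(d5,40), C(d8,36), B(d5,31), A(d7,28), E(d4,25), H(d4,20)
I→slot 8; J→slot 7; D→slot 4; F→slot 6; G→slot 5; C→slot 3; B→slot 2; A→slot 1; E skipped; H skipped.
8 of 10 scheduled.

8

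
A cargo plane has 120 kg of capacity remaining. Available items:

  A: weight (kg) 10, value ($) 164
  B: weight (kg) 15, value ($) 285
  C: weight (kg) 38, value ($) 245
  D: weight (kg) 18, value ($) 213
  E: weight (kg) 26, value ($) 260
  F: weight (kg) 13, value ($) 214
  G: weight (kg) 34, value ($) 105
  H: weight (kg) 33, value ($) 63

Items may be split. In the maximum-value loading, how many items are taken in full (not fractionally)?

6

Order: B (285/15=19.00) > F (214/13=16.46) > A (164/10=16.40) > D (213/18=11.83) > E (260/26=10.00) > C (245/38=6.45) > G (105/34=3.09) > H (63/33=1.91)
Fill: take B (15 @ 285) → take F (13 @ 214) → take A (10 @ 164) → take D (18 @ 213) → take E (26 @ 260) → take C (38 @ 245); 120/120 used.
6 item(s) taken whole.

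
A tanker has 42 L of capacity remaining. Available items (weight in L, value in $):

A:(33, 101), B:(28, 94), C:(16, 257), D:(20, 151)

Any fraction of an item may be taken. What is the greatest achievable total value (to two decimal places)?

428.14

Sort by value per unit weight and fill in that order.
Ratios (sorted): C 16.06, D 7.55, B 3.36, A 3.06
take C (16 @ 257); take D (20 @ 151); take 6/28 of B → 20.14. Capacity used 42/42.
Total value = 428.14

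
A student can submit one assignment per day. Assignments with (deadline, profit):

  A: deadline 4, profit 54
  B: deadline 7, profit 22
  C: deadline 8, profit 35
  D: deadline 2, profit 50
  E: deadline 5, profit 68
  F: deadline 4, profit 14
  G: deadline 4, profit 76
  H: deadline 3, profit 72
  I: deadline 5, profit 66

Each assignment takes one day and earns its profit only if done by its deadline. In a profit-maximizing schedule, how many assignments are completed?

Sort by profit descending; place each in the latest free slot ≤ its deadline.
By profit: G(d4,76), H(d3,72), E(d5,68), I(d5,66), A(d4,54), D(d2,50), C(d8,35), B(d7,22), F(d4,14)
G→slot 4; H→slot 3; E→slot 5; I→slot 2; A→slot 1; D skipped; C→slot 8; B→slot 7; F skipped.
7 of 9 scheduled.

7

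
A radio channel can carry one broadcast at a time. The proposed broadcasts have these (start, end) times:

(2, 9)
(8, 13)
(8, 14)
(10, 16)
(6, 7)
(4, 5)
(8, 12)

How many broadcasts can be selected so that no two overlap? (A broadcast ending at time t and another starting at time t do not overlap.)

3

Greedy by earliest finish: after sorting by end time, pick each interval compatible with the last pick.
Sorted by end: (4,5)  (6,7)  (2,9)  (8,12)  (8,13)  (8,14)  (10,16)
take (4,5); take (6,7); skip (2,9); take (8,12); skip (8,13).
Selected 3 broadcasts.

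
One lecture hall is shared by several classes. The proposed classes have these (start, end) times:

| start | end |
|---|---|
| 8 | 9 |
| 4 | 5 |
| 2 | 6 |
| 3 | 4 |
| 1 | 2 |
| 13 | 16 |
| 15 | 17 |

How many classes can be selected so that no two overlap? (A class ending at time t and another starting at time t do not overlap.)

Order by finish time; keep every interval that doesn't clash with the previous kept one.
Sorted by end: (1,2)  (3,4)  (4,5)  (2,6)  (8,9)  (13,16)  (15,17)
take (1,2); take (3,4); take (4,5); take (8,9); take (13,16); skip (15,17).
Selected 5 classes.

5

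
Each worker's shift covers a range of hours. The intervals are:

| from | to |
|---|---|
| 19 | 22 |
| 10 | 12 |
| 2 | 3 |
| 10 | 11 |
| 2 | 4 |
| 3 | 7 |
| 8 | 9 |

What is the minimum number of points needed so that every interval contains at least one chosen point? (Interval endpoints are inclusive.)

4

Sorted: [2,3] [2,4] [3,7] [8,9] [10,11] [10,12] [19,22]
{[2,3],[2,4],[3,7]} hit by 3; {[8,9]} hit by 9; {[10,11],[10,12]} hit by 11; {[19,22]} hit by 22.
Points: 3, 9, 11, 22 (4 total).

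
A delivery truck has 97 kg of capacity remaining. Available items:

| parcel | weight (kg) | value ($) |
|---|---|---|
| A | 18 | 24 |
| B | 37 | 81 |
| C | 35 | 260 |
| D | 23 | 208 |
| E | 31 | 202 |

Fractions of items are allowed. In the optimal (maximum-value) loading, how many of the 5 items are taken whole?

Sort by value per unit weight and fill in that order.
Order: D (208/23=9.04) > C (260/35=7.43) > E (202/31=6.52) > B (81/37=2.19) > A (24/18=1.33)
Fill: take D (23 @ 208) → take C (35 @ 260) → take E (31 @ 202) → take 8/37 of B → 17.51; 97/97 used.
3 item(s) taken whole; one partial (take 8/37 of B).

3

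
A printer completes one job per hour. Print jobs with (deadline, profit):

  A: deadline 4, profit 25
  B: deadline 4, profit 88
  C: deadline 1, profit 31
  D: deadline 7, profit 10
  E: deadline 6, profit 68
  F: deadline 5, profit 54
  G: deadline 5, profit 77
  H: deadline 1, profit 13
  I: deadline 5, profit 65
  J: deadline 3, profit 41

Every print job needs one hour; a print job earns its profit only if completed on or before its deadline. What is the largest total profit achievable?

Profit order: B=88 G=77 E=68 I=65 F=54 J=41 C=31 A=25 H=13 D=10
Assign: B→slot 4, G→slot 5, E→slot 6, I→slot 3, F→slot 2, J→slot 1, C skipped, A skipped, H skipped, D→slot 7.
Slots: [1:J] [2:F] [3:I] [4:B] [5:G] [6:E] [7:D]
Profit = 41 + 54 + 65 + 88 + 77 + 68 + 10 = 403

403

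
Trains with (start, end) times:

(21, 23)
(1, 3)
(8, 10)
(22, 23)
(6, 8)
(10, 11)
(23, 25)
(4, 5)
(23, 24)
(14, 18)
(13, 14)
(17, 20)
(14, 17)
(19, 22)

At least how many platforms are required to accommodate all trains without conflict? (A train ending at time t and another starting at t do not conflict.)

Count concurrent intervals with a sweep; the peak is the room count.
Events (time:±→running): 1:+→1 3:-→0 4:+→1 5:-→0 6:+→1 8:-→0 8:+→1 10:-→0 10:+→1 11:-→0 13:+→1 14:-→0 14:+→1 14:+→2 … peak 2.

2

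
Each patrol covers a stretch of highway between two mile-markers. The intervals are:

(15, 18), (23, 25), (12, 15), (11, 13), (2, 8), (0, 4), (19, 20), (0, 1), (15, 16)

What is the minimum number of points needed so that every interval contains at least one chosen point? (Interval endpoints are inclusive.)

Sort by right endpoint; whenever an interval is uncovered, place a point at its right end.
Sorted: [0,1] [0,4] [2,8] [11,13] [12,15] [15,16] [15,18] [19,20] [23,25]
{[0,1],[0,4]} hit by 1; {[2,8]} hit by 8; {[11,13],[12,15]} hit by 13; {[15,16],[15,18]} hit by 16; {[19,20]} hit by 20; {[23,25]} hit by 25.
Points: 1, 8, 13, 16, 20, 25 (6 total).

6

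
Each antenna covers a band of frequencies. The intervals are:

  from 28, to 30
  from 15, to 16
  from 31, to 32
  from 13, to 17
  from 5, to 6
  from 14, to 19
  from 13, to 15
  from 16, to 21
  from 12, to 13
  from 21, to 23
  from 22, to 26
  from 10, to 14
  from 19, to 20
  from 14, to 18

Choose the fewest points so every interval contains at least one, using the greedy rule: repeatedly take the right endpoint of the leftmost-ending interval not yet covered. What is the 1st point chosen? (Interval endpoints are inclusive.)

6

Sort by right endpoint; whenever an interval is uncovered, place a point at its right end.
By right end: [5,6]  [12,13]  [10,14]  [13,15]  [15,16]  [13,17]  [14,18]  [14,19]  [19,20]  [16,21]  [21,23]  [22,26]  [28,30]  [31,32]
[5,6] uncovered → point at 6; [12,13] uncovered → point at 13; [15,16] uncovered → point at 16; [19,20] uncovered → point at 20; [21,23] uncovered → point at 23; [28,30] uncovered → point at 30; [31,32] uncovered → point at 32.
Points: 6, 13, 16, 20, 23, 30, 32 (7 total).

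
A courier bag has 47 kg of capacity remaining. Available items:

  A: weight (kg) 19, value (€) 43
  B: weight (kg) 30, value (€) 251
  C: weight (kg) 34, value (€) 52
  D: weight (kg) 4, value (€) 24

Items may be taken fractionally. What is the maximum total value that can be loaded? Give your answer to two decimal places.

Sort by value per unit weight and fill in that order.
Ratios (sorted): B 8.37, D 6.00, A 2.26, C 1.53
take B (30 @ 251); take D (4 @ 24); take 13/19 of A → 29.42. Capacity used 47/47.
Total value = 304.42

304.42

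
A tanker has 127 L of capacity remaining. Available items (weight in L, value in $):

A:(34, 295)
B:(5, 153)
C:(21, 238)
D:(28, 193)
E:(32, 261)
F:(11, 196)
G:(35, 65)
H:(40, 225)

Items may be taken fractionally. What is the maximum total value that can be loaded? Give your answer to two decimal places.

Ratios (sorted): B 30.60, F 17.82, C 11.33, A 8.68, E 8.16, D 6.89, H 5.62, G 1.86
take B (5 @ 153); take F (11 @ 196); take C (21 @ 238); take A (34 @ 295); take E (32 @ 261); take 24/28 of D → 165.43. Capacity used 127/127.
Total value = 1308.43

1308.43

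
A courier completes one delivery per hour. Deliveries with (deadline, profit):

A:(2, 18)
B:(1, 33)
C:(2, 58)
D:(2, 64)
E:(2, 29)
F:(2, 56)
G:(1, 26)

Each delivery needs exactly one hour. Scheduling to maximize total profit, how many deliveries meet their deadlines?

By profit: D(d2,64), C(d2,58), F(d2,56), B(d1,33), E(d2,29), G(d1,26), A(d2,18)
D→slot 2; C→slot 1; F skipped; B skipped; E skipped; G skipped; A skipped.
2 of 7 scheduled.

2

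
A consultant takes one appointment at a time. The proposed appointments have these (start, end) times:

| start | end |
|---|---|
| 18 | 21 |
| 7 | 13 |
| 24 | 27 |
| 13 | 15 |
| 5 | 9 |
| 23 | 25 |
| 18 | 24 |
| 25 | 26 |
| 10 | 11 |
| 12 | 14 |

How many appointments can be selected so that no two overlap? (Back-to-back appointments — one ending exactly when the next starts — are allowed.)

Order by finish time; keep every interval that doesn't clash with the previous kept one.
By end time: (5,9), (10,11), (7,13), (12,14), (13,15), (18,21), (18,24), (23,25), (25,26), (24,27).
Pick (5,9); next start ≥ 9 → (10,11); next start ≥ 11 → (12,14); next start ≥ 14 → (18,21); next start ≥ 21 → (23,25); next start ≥ 25 → (25,26).
Selected 6 appointments.

6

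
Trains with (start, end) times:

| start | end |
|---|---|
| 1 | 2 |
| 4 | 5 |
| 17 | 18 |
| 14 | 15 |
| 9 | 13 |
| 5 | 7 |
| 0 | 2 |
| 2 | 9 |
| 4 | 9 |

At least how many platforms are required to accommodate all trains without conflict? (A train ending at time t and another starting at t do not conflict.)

3

Count concurrent intervals with a sweep; the peak is the room count.
starts: [0, 1, 2, 4, 4, 5, 9, 14, 17]
ends:   [2, 2, 5, 7, 9, 9, 13, 15, 18]
s0→1 s1→2 e2→1 e2→0 s2→1 s4→2 s4→3  — peak 3.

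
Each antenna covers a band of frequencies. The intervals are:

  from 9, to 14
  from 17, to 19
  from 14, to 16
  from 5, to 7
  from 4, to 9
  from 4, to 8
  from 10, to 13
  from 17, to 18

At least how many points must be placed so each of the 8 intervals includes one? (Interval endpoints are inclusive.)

Sort by right endpoint; whenever an interval is uncovered, place a point at its right end.
By right end: [5,7]  [4,8]  [4,9]  [10,13]  [9,14]  [14,16]  [17,18]  [17,19]
[5,7] uncovered → point at 7; [10,13] uncovered → point at 13; [14,16] uncovered → point at 16; [17,18] uncovered → point at 18.
Points: 7, 13, 16, 18 (4 total).

4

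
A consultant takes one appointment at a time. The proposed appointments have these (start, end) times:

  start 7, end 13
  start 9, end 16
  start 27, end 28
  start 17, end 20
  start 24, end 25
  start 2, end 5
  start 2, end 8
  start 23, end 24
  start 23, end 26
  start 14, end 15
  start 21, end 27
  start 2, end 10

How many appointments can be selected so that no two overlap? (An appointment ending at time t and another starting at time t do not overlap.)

7

Order by finish time; keep every interval that doesn't clash with the previous kept one.
Sorted by end: (2,5)  (2,8)  (2,10)  (7,13)  (14,15)  (9,16)  (17,20)  (23,24)  (24,25)  (23,26)  (21,27)  (27,28)
take (2,5); take (7,13); take (14,15); take (17,20); take (23,24); take (24,25); skip (21,27); take (27,28).
Selected 7 appointments.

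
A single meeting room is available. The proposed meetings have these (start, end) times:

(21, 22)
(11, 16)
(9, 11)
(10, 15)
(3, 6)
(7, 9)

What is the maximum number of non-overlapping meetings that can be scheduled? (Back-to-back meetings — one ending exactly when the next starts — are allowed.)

Order by finish time; keep every interval that doesn't clash with the previous kept one.
Sorted by end: (3,6)  (7,9)  (9,11)  (10,15)  (11,16)  (21,22)
take (3,6); take (7,9); take (9,11); take (11,16); take (21,22).
Selected 5 meetings.

5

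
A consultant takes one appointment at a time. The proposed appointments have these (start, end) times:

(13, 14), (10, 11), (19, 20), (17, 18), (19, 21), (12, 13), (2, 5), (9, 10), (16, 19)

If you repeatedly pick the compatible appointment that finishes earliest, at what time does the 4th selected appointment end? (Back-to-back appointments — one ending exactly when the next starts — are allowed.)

Greedy by earliest finish: after sorting by end time, pick each interval compatible with the last pick.
Sorted by end: (2,5)  (9,10)  (10,11)  (12,13)  (13,14)  (17,18)  (16,19)  (19,20)  (19,21)
take (2,5); take (9,10); take (10,11); take (12,13); take (13,14); take (17,18); skip (16,19); take (19,20).
Selected: (2,5) (9,10) (10,11) (12,13) (13,14) (17,18) (19,20)

13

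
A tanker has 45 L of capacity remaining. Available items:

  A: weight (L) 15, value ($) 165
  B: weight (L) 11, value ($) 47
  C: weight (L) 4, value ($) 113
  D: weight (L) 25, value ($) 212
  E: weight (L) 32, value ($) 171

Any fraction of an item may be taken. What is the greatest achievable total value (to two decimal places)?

Order: C (113/4=28.25) > A (165/15=11.00) > D (212/25=8.48) > E (171/32=5.34) > B (47/11=4.27)
Fill: take C (4 @ 113) → take A (15 @ 165) → take D (25 @ 212) → take 1/32 of E → 5.34; 45/45 used.
Total value = 495.34

495.34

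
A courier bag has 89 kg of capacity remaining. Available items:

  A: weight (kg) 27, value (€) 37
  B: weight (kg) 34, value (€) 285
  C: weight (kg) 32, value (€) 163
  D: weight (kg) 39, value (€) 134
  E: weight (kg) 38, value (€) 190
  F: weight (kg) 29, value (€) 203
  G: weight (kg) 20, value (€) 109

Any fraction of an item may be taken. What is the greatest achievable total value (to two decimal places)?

627.56

Order: B (285/34=8.38) > F (203/29=7.00) > G (109/20=5.45) > C (163/32=5.09) > E (190/38=5.00) > D (134/39=3.44) > A (37/27=1.37)
Fill: take B (34 @ 285) → take F (29 @ 203) → take G (20 @ 109) → take 6/32 of C → 30.56; 89/89 used.
Total value = 627.56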